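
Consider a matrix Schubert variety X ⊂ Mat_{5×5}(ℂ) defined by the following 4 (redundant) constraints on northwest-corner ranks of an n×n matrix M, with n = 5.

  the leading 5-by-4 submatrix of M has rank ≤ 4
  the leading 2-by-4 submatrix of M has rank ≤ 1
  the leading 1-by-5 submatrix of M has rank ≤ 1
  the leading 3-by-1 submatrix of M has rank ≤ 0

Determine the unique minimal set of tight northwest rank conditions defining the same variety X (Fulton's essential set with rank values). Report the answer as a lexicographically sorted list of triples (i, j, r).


Reconstructing r_w from the 4 given conditions:

  0  1  1  1  1
  0  1  1  1  2
  0  1  2  2  3
  1  2  3  3  4
  1  2  3  4  5

so w = (2, 5, 3, 1, 4).

D(w) has 5 cells with 2 SE-corners; essential set:

[(2, 4, 1), (3, 1, 0)]


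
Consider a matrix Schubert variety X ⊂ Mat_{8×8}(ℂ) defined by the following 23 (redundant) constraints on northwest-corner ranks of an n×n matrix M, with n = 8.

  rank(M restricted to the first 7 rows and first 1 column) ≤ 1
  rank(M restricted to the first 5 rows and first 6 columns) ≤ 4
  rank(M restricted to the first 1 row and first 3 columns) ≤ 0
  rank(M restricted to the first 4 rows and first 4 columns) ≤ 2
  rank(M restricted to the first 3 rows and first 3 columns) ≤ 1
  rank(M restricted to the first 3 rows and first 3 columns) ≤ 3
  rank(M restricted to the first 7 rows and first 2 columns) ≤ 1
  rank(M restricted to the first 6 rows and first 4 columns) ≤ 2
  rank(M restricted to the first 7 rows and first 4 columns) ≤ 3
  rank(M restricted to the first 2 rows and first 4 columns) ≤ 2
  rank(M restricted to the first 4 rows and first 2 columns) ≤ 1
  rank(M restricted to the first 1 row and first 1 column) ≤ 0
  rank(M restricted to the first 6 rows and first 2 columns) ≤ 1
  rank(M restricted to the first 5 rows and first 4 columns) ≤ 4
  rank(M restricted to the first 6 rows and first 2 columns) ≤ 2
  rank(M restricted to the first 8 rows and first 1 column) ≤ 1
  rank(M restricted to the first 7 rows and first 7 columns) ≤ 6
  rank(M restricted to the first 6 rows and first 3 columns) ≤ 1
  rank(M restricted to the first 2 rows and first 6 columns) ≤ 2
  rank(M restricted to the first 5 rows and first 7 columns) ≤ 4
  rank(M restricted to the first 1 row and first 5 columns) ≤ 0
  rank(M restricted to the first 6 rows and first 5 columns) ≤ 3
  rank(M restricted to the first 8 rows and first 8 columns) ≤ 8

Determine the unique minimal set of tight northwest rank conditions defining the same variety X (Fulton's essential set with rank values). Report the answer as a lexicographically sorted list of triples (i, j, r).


Recovering R(i,j) via the rank-extension bound from the 23 conditions:

  i=1: 0 0 0 0 0 1 1 1
  i=2: 1 1 1 1 1 2 2 2
  i=3: 1 1 1 2 2 3 3 3
  i=4: 1 1 1 2 3 4 4 4
  i=5: 1 1 1 2 3 4 4 5
  i=6: 1 1 1 2 3 4 5 6
  i=7: 1 1 2 3 4 5 6 7
  i=8: 1 2 3 4 5 6 7 8

second differences of R give the permutation w = (6, 1, 4, 5, 8, 7, 3, 2).

|D(w)|=15, |Ess(w)|=4:

[(1, 5, 0), (5, 7, 4), (6, 3, 1), (7, 2, 1)]


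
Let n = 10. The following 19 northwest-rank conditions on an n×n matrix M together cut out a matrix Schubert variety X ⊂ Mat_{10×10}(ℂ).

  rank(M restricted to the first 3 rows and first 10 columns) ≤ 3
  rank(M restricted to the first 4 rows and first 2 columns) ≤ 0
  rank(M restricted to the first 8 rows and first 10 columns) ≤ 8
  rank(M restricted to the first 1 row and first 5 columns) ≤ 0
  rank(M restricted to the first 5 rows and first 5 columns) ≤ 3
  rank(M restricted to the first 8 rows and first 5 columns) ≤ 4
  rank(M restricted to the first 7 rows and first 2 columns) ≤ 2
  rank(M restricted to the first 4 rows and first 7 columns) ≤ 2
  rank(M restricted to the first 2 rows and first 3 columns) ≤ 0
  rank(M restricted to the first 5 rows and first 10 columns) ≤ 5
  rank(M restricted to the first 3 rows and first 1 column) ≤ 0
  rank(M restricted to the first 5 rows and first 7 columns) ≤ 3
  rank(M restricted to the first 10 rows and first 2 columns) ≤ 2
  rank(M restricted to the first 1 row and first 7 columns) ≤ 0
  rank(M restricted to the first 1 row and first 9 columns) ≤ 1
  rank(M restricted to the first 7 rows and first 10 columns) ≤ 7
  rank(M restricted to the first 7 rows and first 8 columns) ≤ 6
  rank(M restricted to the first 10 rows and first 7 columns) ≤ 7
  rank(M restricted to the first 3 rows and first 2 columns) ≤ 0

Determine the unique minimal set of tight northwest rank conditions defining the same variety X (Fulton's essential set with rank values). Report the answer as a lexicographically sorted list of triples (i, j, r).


Reconstructing r_w from the 19 given conditions:

  i=1: 0 | 0 | 0 | 0 | 0 | 0 | 0 | 1 | 1 | 1
  i=2: 0 | 0 | 0 | 1 | 1 | 1 | 1 | 2 | 2 | 2
  i=3: 0 | 0 | 1 | 2 | 2 | 2 | 2 | 3 | 3 | 3
  i=4: 0 | 0 | 1 | 2 | 2 | 2 | 2 | 3 | 4 | 4
  i=5: 1 | 1 | 2 | 3 | 3 | 3 | 3 | 4 | 5 | 5
  i=6: 1 | 2 | 3 | 4 | 4 | 4 | 4 | 5 | 6 | 6
  i=7: 1 | 2 | 3 | 4 | 4 | 5 | 5 | 6 | 7 | 7
  i=8: 1 | 2 | 3 | 4 | 4 | 5 | 6 | 7 | 8 | 8
  i=9: 1 | 2 | 3 | 4 | 5 | 6 | 7 | 8 | 9 | 9
  i=10: 1 | 2 | 3 | 4 | 5 | 6 | 7 | 8 | 9 | 10

second differences of R give the permutation w = (8, 4, 3, 9, 1, 2, 6, 7, 5, 10).

Fulton essential set (5 of the 19 Rothe cells):

[(1, 7, 0), (2, 3, 0), (4, 2, 0), (4, 7, 2), (8, 5, 4)]


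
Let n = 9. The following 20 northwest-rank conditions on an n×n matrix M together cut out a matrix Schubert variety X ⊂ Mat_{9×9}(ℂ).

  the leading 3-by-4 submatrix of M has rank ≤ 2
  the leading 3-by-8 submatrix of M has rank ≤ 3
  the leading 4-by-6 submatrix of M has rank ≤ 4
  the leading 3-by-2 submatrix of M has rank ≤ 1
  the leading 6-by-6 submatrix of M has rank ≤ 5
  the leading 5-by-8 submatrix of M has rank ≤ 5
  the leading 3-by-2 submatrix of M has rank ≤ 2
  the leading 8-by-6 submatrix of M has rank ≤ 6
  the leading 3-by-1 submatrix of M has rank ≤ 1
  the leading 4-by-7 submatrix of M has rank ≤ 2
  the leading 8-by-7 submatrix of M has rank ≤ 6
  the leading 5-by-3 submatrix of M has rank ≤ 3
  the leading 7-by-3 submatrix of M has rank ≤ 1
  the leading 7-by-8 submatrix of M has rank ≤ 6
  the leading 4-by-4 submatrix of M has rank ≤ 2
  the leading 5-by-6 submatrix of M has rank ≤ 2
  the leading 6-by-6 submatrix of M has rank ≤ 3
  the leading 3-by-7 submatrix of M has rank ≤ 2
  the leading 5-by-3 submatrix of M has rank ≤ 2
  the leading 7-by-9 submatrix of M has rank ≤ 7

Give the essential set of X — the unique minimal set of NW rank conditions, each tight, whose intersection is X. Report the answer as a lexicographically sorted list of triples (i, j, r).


Recovering R(i,j) via the rank-extension bound from the 20 conditions:

  row 1: 1  1  1  1  1  1  1  1  1
  row 2: 1  1  1  2  2  2  2  2  2
  row 3: 1  1  1  2  2  2  2  3  3
  row 4: 1  1  1  2  2  2  2  3  4
  row 5: 1  1  1  2  2  2  3  4  5
  row 6: 1  1  1  2  3  3  4  5  6
  row 7: 1  1  1  2  3  4  5  6  7
  row 8: 1  2  2  3  4  5  6  7  8
  row 9: 1  2  3  4  5  6  7  8  9

the unique w with this rank table is (1, 4, 8, 9, 7, 5, 6, 2, 3).

ℓ(w)=20; the 3 essential cells (i,j,r):

[(4, 7, 2), (5, 6, 2), (7, 3, 1)]


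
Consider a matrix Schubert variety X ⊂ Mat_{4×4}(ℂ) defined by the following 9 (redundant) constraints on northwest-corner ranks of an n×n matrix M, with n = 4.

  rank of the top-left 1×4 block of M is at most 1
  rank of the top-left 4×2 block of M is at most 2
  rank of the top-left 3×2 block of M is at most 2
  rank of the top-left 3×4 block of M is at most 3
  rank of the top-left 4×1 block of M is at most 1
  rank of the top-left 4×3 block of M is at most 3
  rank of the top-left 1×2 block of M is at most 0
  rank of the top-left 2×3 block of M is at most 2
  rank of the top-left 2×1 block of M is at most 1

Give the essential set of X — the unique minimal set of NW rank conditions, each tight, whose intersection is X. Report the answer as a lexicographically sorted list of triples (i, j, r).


The tightest implied rank at each (i,j), from the 9 conditions:

  R[1]: 0 | 0 | 1 | 1
  R[2]: 1 | 1 | 2 | 2
  R[3]: 1 | 2 | 3 | 3
  R[4]: 1 | 2 | 3 | 4

hence w(1..4) = (3, 1, 2, 4).

ℓ(w)=2; the 1 essential cell (i,j,r):

[(1, 2, 0)]


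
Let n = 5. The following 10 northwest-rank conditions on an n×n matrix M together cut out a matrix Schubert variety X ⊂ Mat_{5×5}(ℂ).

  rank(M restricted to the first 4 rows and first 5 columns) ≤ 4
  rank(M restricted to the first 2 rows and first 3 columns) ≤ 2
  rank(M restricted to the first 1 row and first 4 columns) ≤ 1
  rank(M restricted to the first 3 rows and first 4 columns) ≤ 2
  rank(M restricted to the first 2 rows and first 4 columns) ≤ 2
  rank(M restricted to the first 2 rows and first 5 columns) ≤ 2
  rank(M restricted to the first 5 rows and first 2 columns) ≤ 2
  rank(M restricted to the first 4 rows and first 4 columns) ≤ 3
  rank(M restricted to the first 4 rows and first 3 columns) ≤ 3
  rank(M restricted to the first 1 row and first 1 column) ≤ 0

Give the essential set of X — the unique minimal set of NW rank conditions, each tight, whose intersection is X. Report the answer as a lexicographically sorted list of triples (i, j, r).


Rank table r_w(5×5) implied by the 10 constraints:

  i=1: 0 | 1 | 1 | 1 | 1
  i=2: 1 | 2 | 2 | 2 | 2
  i=3: 1 | 2 | 2 | 2 | 3
  i=4: 1 | 2 | 3 | 3 | 4
  i=5: 1 | 2 | 3 | 4 | 5

the unique w with this rank table is (2, 1, 5, 3, 4).

|D(w)|=3, |Ess(w)|=2:

[(1, 1, 0), (3, 4, 2)]


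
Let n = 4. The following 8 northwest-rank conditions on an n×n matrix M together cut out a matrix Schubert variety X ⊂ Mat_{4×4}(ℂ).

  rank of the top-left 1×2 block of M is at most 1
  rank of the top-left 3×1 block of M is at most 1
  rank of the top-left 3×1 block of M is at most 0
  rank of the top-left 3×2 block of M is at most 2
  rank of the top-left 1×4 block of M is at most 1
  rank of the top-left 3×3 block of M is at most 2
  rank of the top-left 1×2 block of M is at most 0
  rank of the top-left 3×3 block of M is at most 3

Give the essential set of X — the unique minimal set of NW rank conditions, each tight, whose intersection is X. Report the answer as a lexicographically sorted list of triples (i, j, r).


Computing R[i][j] = min implied NW-rank bound (n=4, 8 conditions):

  R[1]: 0 0 1 1
  R[2]: 0 1 2 2
  R[3]: 0 1 2 3
  R[4]: 1 2 3 4

so w = (3, 2, 4, 1).

ℓ(w)=4; the 2 essential cells (i,j,r):

[(1, 2, 0), (3, 1, 0)]


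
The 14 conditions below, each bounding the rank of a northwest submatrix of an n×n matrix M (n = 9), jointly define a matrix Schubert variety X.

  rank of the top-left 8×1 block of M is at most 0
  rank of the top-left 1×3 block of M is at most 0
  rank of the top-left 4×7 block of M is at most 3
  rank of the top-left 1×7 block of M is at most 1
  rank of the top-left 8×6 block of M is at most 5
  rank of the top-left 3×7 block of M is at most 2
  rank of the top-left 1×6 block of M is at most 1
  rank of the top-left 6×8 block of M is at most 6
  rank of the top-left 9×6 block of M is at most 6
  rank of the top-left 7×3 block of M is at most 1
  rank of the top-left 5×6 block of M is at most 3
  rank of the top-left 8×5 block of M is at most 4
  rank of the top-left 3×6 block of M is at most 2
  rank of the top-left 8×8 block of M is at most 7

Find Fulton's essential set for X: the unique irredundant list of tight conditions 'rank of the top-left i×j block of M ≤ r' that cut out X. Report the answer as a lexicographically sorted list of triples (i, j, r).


The tightest implied rank at each (i,j), from the 14 conditions:

  i=1: 0 0 0 1 1 1 1 1 1
  i=2: 0 1 1 2 2 2 2 2 2
  i=3: 0 1 1 2 2 2 2 3 3
  i=4: 0 1 1 2 3 3 3 4 4
  i=5: 0 1 1 2 3 3 4 5 5
  i=6: 0 1 1 2 3 4 5 6 6
  i=7: 0 1 1 2 3 4 5 6 7
  i=8: 0 1 2 3 4 5 6 7 8
  i=9: 1 2 3 4 5 6 7 8 9

second differences of R give the permutation w = (4, 2, 8, 5, 7, 6, 9, 3, 1).

|D(w)|=19, |Ess(w)|=5:

[(1, 3, 0), (3, 7, 2), (5, 6, 3), (7, 3, 1), (8, 1, 0)]


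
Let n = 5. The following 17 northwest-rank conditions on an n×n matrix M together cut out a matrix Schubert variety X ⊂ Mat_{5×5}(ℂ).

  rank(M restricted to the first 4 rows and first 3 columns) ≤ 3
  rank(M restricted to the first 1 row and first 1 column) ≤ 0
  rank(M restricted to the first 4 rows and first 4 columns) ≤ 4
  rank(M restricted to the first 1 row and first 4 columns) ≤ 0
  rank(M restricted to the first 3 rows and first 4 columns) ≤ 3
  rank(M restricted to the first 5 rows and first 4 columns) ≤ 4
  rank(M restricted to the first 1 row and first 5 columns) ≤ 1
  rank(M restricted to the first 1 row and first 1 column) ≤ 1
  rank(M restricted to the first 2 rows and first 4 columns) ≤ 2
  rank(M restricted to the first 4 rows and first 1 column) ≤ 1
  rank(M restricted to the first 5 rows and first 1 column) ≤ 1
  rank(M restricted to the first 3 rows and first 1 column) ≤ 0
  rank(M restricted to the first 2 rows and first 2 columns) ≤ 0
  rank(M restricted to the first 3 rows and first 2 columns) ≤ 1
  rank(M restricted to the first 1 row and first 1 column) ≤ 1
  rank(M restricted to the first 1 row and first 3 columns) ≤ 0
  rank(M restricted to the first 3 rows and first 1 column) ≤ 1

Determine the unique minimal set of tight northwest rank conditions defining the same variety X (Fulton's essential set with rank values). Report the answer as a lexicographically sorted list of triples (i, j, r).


Rank table r_w(5×5) implied by the 17 constraints:

  row 1: 0  0  0  0  1
  row 2: 0  0  1  1  2
  row 3: 0  1  2  2  3
  row 4: 1  2  3  3  4
  row 5: 1  2  3  4  5

so w = (5, 3, 2, 1, 4).

Fulton essential set (3 of the 7 Rothe cells):

[(1, 4, 0), (2, 2, 0), (3, 1, 0)]


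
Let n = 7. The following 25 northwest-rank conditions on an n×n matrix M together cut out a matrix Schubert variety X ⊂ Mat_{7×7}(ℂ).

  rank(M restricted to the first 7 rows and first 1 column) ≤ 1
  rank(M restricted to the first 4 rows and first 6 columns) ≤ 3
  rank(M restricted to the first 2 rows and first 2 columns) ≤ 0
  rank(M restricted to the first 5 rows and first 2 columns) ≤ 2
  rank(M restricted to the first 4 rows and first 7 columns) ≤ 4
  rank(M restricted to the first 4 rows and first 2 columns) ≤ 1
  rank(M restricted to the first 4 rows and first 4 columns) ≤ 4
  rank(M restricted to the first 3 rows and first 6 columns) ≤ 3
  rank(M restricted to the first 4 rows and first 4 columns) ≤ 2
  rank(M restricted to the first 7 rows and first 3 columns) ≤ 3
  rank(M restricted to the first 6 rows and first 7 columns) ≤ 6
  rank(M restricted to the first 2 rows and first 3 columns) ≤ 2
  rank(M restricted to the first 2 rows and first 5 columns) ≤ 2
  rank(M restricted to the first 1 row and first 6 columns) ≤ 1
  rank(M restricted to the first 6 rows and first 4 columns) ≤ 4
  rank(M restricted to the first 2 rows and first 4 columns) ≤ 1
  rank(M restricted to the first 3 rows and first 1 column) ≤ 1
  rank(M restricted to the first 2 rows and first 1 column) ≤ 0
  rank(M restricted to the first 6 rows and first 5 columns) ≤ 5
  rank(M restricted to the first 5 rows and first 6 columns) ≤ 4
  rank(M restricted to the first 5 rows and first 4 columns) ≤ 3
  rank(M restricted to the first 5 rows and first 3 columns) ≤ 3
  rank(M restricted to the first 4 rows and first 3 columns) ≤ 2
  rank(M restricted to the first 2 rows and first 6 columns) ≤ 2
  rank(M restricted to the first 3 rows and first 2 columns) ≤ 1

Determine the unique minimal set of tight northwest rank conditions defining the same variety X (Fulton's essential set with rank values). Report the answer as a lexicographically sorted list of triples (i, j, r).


Reconstructing r_w from the 25 given conditions:

  row 1: 0 0 1 1 1 1 1
  row 2: 0 0 1 1 2 2 2
  row 3: 1 1 2 2 3 3 3
  row 4: 1 1 2 2 3 3 4
  row 5: 1 2 3 3 4 4 5
  row 6: 1 2 3 4 5 5 6
  row 7: 1 2 3 4 5 6 7

giving w = (3, 5, 1, 7, 2, 4, 6) via Δ²R.

ℓ(w)=8; the 5 essential cells (i,j,r):

[(2, 2, 0), (2, 4, 1), (4, 2, 1), (4, 4, 2), (4, 6, 3)]


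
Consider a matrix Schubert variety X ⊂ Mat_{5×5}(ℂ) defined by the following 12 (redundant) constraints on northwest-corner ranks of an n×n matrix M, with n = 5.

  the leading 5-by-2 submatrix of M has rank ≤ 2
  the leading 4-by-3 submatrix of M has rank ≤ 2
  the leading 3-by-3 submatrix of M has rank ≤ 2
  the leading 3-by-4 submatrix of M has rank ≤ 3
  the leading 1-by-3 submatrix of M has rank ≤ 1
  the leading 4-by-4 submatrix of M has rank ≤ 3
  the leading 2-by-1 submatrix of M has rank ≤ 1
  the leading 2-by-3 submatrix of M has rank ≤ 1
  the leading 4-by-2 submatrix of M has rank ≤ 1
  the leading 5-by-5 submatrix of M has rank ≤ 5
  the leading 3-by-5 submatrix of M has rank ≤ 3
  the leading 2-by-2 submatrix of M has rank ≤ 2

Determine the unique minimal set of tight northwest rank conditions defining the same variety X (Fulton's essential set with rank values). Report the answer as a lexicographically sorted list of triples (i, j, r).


Rank table r_w(5×5) implied by the 12 constraints:

  R[1]: 1, 1, 1, 1, 1
  R[2]: 1, 1, 1, 2, 2
  R[3]: 1, 1, 2, 3, 3
  R[4]: 1, 1, 2, 3, 4
  R[5]: 1, 2, 3, 4, 5

hence w(1..5) = (1, 4, 3, 5, 2).

2 SE-corners of the 4-cell Rothe diagram give Ess(w):

[(2, 3, 1), (4, 2, 1)]


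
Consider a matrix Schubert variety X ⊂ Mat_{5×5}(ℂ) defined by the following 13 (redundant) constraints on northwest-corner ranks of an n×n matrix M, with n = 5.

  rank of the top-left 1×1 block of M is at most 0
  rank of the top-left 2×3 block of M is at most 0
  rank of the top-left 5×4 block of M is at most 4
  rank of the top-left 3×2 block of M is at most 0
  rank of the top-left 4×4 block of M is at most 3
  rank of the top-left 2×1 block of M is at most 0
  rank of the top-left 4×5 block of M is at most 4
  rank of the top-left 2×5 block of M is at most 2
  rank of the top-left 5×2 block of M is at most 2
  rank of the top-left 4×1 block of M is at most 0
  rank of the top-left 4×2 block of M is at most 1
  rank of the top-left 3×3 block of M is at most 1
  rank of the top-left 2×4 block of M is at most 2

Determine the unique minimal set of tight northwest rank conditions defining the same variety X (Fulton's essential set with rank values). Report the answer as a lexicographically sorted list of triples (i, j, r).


Computing R[i][j] = min implied NW-rank bound (n=5, 13 conditions):

  R[1]: 0, 0, 0, 1, 1
  R[2]: 0, 0, 0, 1, 2
  R[3]: 0, 0, 1, 2, 3
  R[4]: 0, 1, 2, 3, 4
  R[5]: 1, 2, 3, 4, 5

the unique w with this rank table is (4, 5, 3, 2, 1).

Rothe diagram D(w) (9 cells), 3 SE-corners (essential conditions):

[(2, 3, 0), (3, 2, 0), (4, 1, 0)]


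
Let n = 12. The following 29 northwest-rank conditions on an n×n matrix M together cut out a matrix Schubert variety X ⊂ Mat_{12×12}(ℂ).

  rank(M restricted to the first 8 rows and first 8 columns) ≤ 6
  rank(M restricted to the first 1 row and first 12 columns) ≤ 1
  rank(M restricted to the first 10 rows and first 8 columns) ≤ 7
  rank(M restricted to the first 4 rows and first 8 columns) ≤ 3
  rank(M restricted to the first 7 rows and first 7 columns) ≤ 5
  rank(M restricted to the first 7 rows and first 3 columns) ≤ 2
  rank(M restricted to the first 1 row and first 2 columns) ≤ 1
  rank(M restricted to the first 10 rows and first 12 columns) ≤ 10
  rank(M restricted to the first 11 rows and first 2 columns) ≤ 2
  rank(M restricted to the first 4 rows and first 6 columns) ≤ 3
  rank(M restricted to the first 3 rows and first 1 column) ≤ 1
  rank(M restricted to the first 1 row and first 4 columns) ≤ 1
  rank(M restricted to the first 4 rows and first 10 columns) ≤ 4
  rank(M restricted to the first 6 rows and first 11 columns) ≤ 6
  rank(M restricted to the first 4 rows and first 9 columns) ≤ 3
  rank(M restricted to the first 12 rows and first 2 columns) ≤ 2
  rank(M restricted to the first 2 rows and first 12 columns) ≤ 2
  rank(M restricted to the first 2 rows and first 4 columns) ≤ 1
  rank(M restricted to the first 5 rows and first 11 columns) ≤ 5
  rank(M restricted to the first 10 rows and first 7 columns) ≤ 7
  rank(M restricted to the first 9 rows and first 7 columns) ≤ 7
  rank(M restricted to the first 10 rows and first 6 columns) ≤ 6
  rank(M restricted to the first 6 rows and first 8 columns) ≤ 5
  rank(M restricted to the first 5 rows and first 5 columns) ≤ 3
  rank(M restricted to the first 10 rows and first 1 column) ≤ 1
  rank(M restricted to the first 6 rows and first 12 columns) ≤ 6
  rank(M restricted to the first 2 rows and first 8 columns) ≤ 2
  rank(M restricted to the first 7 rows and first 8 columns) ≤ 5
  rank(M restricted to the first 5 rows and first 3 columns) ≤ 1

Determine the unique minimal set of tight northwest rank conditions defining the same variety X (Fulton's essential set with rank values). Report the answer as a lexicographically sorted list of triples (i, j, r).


The tightest implied rank at each (i,j), from the 29 conditions:

  1, 1, 1, 1, 1, 1, 1, 1, 1, 1, 1, 1
  1, 1, 1, 1, 2, 2, 2, 2, 2, 2, 2, 2
  1, 1, 1, 2, 3, 3, 3, 3, 3, 3, 3, 3
  1, 1, 1, 2, 3, 3, 3, 3, 3, 4, 4, 4
  1, 1, 1, 2, 3, 4, 4, 4, 4, 5, 5, 5
  1, 2, 2, 3, 4, 5, 5, 5, 5, 6, 6, 6
  1, 2, 2, 3, 4, 5, 5, 5, 6, 7, 7, 7
  1, 2, 3, 4, 5, 6, 6, 6, 7, 8, 8, 8
  1, 2, 3, 4, 5, 6, 7, 7, 8, 9, 9, 9
  1, 2, 3, 4, 5, 6, 7, 7, 8, 9, 10, 10
  1, 2, 3, 4, 5, 6, 7, 8, 9, 10, 11, 11
  1, 2, 3, 4, 5, 6, 7, 8, 9, 10, 11, 12

hence w(1..12) = (1, 5, 4, 10, 6, 2, 9, 3, 7, 11, 8, 12).

Fulton essential set (6 of the 17 Rothe cells):

[(2, 4, 1), (4, 9, 3), (5, 3, 1), (7, 3, 2), (7, 8, 5), (10, 8, 7)]


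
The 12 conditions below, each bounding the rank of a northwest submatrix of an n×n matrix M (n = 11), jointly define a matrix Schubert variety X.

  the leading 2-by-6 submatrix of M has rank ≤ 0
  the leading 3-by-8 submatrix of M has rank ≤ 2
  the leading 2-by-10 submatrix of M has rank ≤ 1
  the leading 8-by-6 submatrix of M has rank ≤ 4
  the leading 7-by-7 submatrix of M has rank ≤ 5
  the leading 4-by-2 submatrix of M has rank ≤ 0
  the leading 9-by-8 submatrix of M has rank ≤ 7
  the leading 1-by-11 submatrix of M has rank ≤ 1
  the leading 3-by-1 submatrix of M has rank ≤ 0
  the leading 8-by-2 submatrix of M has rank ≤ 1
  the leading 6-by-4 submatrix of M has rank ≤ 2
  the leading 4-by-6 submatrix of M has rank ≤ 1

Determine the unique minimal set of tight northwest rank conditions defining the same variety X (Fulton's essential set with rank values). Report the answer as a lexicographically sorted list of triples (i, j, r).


Computing R[i][j] = min implied NW-rank bound (n=11, 12 conditions):

  row 1: 0  0  0  0  0  0  1  1  1  1  1
  row 2: 0  0  0  0  0  0  1  1  1  1  2
  row 3: 0  0  1  1  1  1  2  2  2  2  3
  row 4: 0  0  1  1  1  1  2  3  3  3  4
  row 5: 1  1  2  2  2  2  3  4  4  4  5
  row 6: 1  1  2  2  3  3  4  5  5  5  6
  row 7: 1  1  2  3  4  4  5  6  6  6  7
  row 8: 1  1  2  3  4  4  5  6  7  7  8
  row 9: 1  2  3  4  5  5  6  7  8  8  9
  row 10: 1  2  3  4  5  6  7  8  9  9  10
  row 11: 1  2  3  4  5  6  7  8  9  10  11

the unique w with this rank table is (7, 11, 3, 8, 1, 5, 4, 9, 2, 6, 10).

ℓ(w)=27; the 7 essential cells (i,j,r):

[(2, 6, 0), (2, 10, 1), (4, 2, 0), (4, 6, 1), (6, 4, 2), (8, 2, 1), (8, 6, 4)]


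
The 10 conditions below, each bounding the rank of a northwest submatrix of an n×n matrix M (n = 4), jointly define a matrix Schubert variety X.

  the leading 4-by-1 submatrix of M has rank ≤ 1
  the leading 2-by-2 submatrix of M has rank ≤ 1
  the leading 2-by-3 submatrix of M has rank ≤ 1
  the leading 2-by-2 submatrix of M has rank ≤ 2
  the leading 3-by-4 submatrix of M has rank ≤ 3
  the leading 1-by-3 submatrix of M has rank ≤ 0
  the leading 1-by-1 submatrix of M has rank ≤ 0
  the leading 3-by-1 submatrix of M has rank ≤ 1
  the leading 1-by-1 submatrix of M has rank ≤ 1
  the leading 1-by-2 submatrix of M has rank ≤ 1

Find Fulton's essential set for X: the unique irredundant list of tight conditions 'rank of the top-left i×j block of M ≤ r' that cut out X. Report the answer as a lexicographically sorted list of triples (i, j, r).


The tightest implied rank at each (i,j), from the 10 conditions:

  0  0  0  1
  1  1  1  2
  1  2  2  3
  1  2  3  4

so w = (4, 1, 2, 3).

|D(w)|=3, |Ess(w)|=1:

[(1, 3, 0)]


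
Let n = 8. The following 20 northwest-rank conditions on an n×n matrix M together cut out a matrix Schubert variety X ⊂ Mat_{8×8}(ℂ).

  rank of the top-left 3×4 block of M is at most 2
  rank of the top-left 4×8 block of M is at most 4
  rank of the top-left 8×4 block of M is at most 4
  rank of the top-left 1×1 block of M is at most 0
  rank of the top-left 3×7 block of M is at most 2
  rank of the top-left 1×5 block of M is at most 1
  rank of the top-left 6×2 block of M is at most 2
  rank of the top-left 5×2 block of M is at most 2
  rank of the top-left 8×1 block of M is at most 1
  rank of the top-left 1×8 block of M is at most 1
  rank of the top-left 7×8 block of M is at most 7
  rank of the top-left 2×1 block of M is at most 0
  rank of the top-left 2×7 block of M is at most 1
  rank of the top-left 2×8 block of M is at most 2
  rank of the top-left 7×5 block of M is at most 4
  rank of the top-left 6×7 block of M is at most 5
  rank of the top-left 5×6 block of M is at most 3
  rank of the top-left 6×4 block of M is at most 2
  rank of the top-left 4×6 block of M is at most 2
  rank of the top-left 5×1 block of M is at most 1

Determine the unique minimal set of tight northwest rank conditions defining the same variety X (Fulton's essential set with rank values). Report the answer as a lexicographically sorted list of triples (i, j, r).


Recovering R(i,j) via the rank-extension bound from the 20 conditions:

  i=1: 0  1  1  1  1  1  1  1
  i=2: 0  1  1  1  1  1  1  2
  i=3: 1  2  2  2  2  2  2  3
  i=4: 1  2  2  2  2  2  3  4
  i=5: 1  2  2  2  3  3  4  5
  i=6: 1  2  2  2  3  4  5  6
  i=7: 1  2  3  3  4  5  6  7
  i=8: 1  2  3  4  5  6  7  8

so w = (2, 8, 1, 7, 5, 6, 3, 4).

D(w) has 15 cells with 4 SE-corners; essential set:

[(2, 1, 0), (2, 7, 1), (4, 6, 2), (6, 4, 2)]


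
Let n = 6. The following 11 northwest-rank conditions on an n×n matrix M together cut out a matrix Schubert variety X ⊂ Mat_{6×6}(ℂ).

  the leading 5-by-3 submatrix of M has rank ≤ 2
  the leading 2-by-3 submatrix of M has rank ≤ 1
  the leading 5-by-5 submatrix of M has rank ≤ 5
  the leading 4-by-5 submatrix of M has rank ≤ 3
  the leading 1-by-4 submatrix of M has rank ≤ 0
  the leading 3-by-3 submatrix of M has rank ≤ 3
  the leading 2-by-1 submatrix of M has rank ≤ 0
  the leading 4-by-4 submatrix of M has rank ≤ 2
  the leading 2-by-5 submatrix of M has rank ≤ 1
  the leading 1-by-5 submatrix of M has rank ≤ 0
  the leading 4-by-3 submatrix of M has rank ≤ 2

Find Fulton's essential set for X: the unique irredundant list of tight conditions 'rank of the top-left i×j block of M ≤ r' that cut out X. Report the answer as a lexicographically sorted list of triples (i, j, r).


Recovering R(i,j) via the rank-extension bound from the 11 conditions:

  row 1: 0 0 0 0 0 1
  row 2: 0 1 1 1 1 2
  row 3: 1 2 2 2 2 3
  row 4: 1 2 2 2 3 4
  row 5: 1 2 2 3 4 5
  row 6: 1 2 3 4 5 6

giving w = (6, 2, 1, 5, 4, 3) via Δ²R.

|D(w)|=9, |Ess(w)|=4:

[(1, 5, 0), (2, 1, 0), (4, 4, 2), (5, 3, 2)]


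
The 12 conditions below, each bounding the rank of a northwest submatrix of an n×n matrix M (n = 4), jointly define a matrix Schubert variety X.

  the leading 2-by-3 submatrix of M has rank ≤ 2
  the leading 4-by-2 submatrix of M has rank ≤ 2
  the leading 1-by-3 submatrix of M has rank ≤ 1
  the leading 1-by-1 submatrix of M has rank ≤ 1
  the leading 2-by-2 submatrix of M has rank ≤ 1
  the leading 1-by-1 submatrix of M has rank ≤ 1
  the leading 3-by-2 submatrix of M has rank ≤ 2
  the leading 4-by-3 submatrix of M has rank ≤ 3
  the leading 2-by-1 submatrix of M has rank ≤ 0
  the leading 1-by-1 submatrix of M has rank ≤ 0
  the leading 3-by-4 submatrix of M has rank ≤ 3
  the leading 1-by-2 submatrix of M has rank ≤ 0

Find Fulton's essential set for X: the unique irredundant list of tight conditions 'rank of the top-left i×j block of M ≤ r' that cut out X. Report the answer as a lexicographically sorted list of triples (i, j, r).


Recovering R(i,j) via the rank-extension bound from the 12 conditions:

  0  0  1  1
  0  1  2  2
  1  2  3  3
  1  2  3  4

the unique w with this rank table is (3, 2, 1, 4).

ℓ(w)=3; the 2 essential cells (i,j,r):

[(1, 2, 0), (2, 1, 0)]


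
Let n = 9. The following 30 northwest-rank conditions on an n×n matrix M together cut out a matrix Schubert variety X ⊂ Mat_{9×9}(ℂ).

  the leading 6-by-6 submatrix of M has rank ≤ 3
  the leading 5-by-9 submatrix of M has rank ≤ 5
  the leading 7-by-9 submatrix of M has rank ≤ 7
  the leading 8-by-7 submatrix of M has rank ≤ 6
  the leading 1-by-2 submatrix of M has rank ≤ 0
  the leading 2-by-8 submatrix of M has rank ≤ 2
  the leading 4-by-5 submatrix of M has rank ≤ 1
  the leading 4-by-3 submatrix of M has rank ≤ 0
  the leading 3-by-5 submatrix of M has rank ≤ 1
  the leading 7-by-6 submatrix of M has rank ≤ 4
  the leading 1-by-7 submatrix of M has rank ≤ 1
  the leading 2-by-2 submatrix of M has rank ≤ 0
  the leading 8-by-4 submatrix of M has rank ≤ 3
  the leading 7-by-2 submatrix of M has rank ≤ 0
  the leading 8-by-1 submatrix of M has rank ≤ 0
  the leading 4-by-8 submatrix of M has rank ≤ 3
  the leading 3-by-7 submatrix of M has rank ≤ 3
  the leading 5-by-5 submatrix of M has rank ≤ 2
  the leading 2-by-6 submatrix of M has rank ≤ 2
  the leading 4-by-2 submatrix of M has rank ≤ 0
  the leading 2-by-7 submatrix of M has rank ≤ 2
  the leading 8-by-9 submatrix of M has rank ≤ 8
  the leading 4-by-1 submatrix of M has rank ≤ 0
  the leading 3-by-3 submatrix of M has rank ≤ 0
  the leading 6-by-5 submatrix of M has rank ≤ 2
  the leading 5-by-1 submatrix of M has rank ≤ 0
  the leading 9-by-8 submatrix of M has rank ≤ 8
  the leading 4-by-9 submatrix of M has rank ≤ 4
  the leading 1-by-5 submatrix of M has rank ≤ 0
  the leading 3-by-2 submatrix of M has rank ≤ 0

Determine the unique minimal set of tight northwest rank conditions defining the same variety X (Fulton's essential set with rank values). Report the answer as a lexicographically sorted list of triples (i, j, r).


Computing R[i][j] = min implied NW-rank bound (n=9, 30 conditions):

  R[1]: 0 0 0 0 0 1 1 1 1
  R[2]: 0 0 0 1 1 2 2 2 2
  R[3]: 0 0 0 1 1 2 3 3 3
  R[4]: 0 0 0 1 1 2 3 3 4
  R[5]: 0 0 1 2 2 3 4 4 5
  R[6]: 0 0 1 2 2 3 4 5 6
  R[7]: 0 0 1 2 3 4 5 6 7
  R[8]: 0 1 2 3 4 5 6 7 8
  R[9]: 1 2 3 4 5 6 7 8 9

hence w(1..9) = (6, 4, 7, 9, 3, 8, 5, 2, 1).

Rothe diagram D(w) (25 cells), 7 SE-corners (essential conditions):

[(1, 5, 0), (4, 3, 0), (4, 5, 1), (4, 8, 3), (6, 5, 2), (7, 2, 0), (8, 1, 0)]


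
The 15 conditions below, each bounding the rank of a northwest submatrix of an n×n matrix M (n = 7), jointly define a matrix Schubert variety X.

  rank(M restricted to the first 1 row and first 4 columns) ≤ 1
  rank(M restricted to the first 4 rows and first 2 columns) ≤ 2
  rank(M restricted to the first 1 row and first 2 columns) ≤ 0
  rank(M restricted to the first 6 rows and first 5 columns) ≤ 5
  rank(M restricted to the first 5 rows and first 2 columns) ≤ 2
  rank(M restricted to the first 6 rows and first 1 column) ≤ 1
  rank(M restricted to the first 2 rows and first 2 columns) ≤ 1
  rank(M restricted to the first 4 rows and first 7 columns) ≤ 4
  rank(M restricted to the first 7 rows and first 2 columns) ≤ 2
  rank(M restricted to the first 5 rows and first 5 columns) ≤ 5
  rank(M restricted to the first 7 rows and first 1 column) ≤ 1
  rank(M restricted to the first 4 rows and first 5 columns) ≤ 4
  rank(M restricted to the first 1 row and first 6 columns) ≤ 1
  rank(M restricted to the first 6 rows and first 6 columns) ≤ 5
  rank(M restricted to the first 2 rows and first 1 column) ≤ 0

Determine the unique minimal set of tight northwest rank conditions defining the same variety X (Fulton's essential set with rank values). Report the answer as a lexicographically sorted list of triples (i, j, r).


Reconstructing r_w from the 15 given conditions:

  i=1: 0  0  1  1  1  1  1
  i=2: 0  1  2  2  2  2  2
  i=3: 1  2  3  3  3  3  3
  i=4: 1  2  3  4  4  4  4
  i=5: 1  2  3  4  5  5  5
  i=6: 1  2  3  4  5  5  6
  i=7: 1  2  3  4  5  6  7

second differences of R give the permutation w = (3, 2, 1, 4, 5, 7, 6).

D(w) has 4 cells with 3 SE-corners; essential set:

[(1, 2, 0), (2, 1, 0), (6, 6, 5)]


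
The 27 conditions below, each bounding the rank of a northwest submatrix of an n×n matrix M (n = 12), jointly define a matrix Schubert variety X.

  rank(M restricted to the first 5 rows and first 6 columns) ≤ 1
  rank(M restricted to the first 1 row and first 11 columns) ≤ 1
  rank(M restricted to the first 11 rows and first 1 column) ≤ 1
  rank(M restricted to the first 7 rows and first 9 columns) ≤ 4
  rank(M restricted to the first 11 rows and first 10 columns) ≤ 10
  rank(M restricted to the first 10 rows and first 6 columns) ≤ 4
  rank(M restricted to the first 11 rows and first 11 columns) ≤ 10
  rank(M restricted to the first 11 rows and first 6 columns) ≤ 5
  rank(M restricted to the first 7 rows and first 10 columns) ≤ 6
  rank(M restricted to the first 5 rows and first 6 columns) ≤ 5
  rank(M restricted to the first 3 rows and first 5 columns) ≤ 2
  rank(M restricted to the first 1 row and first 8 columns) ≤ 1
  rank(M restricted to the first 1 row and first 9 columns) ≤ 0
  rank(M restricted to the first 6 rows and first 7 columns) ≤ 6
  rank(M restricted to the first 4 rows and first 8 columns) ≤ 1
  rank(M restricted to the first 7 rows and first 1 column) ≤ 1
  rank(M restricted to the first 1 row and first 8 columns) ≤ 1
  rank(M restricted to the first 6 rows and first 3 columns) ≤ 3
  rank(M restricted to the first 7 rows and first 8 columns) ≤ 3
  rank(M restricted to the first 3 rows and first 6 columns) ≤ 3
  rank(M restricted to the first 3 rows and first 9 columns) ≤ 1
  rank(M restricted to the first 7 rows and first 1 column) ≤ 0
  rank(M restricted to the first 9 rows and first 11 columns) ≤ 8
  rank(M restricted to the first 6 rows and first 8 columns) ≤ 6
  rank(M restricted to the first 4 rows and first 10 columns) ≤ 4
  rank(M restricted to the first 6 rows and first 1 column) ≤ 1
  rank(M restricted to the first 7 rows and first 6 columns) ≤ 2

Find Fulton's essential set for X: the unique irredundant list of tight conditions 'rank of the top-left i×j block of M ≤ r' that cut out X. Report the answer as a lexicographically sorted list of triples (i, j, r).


The tightest implied rank at each (i,j), from the 27 conditions:

  0  0  0  0  0  0  0  0  0  1  1  1
  0  1  1  1  1  1  1  1  1  2  2  2
  0  1  1  1  1  1  1  1  1  2  3  3
  0  1  1  1  1  1  1  1  2  3  4  4
  0  1  1  1  1  1  2  2  3  4  5  5
  0  1  2  2  2  2  3  3  4  5  6  6
  0  1  2  2  2  2  3  3  4  5  6  7
  1  2  3  3  3  3  4  4  5  6  7  8
  1  2  3  4  4  4  5  5  6  7  8  9
  1  2  3  4  4  4  5  6  7  8  9  10
  1  2  3  4  5  5  6  7  8  9  10  11
  1  2  3  4  5  6  7  8  9  10  11  12

giving w = (10, 2, 11, 9, 7, 3, 12, 1, 4, 8, 5, 6) via Δ²R.

8 SE-corners of the 38-cell Rothe diagram give Ess(w):

[(1, 9, 0), (3, 9, 1), (4, 8, 1), (5, 6, 1), (7, 1, 0), (7, 6, 2), (7, 8, 3), (10, 6, 4)]


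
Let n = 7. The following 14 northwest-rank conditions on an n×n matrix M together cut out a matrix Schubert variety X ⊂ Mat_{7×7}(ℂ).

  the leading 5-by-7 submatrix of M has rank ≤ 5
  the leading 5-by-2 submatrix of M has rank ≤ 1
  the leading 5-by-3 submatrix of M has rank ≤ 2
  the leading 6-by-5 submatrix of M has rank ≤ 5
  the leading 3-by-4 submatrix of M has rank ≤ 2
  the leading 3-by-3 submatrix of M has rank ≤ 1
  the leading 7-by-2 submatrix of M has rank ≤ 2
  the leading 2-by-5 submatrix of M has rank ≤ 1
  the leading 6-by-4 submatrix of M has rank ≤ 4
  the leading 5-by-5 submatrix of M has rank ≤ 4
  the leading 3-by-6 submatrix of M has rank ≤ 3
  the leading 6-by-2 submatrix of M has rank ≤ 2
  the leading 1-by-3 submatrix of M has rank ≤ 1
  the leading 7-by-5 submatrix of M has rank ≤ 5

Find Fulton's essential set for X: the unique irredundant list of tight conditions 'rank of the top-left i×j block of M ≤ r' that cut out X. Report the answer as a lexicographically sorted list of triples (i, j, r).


Recovering R(i,j) via the rank-extension bound from the 14 conditions:

  i=1: 1 1 1 1 1 1 1
  i=2: 1 1 1 1 1 2 2
  i=3: 1 1 1 2 2 3 3
  i=4: 1 1 2 3 3 4 4
  i=5: 1 1 2 3 4 5 5
  i=6: 1 2 3 4 5 6 6
  i=7: 1 2 3 4 5 6 7

the unique w with this rank table is (1, 6, 4, 3, 5, 2, 7).

Rothe diagram D(w) (8 cells), 3 SE-corners (essential conditions):

[(2, 5, 1), (3, 3, 1), (5, 2, 1)]


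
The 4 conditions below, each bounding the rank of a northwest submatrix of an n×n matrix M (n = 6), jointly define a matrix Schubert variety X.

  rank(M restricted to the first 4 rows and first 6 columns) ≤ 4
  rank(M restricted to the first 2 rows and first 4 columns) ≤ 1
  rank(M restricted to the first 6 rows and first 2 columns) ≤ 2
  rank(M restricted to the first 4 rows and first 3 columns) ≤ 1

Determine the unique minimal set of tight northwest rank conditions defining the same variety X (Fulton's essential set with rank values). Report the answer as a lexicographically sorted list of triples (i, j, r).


Rank table r_w(6×6) implied by the 4 constraints:

  row 1: 1 1 1 1 1 1
  row 2: 1 1 1 1 2 2
  row 3: 1 1 1 2 3 3
  row 4: 1 1 1 2 3 4
  row 5: 1 2 2 3 4 5
  row 6: 1 2 3 4 5 6

so w = (1, 5, 4, 6, 2, 3).

ℓ(w)=7; the 2 essential cells (i,j,r):

[(2, 4, 1), (4, 3, 1)]


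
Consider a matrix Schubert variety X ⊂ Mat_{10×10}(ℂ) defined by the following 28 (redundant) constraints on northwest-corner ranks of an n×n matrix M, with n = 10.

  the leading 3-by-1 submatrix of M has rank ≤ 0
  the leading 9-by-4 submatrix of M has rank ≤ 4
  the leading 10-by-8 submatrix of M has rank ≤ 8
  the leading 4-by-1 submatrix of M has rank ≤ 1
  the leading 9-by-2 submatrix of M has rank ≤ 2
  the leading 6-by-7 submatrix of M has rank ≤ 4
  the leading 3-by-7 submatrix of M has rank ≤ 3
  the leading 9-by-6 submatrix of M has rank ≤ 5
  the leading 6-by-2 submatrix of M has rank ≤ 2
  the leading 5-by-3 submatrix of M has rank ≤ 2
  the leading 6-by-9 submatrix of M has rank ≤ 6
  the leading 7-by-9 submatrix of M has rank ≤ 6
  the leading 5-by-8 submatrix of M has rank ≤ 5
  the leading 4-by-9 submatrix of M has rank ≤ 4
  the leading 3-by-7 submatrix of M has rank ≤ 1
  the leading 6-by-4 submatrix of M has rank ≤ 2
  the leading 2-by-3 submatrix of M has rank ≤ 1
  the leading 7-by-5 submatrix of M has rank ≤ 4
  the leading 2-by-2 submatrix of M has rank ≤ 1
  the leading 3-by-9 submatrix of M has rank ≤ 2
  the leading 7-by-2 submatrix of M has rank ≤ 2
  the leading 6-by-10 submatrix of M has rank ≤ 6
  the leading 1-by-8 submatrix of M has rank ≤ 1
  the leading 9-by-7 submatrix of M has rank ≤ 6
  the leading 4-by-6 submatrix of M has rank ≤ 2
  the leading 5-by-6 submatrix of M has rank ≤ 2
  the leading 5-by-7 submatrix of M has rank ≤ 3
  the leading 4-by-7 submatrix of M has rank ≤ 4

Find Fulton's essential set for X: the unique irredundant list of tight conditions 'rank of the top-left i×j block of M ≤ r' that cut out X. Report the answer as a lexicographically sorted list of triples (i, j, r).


The tightest implied rank at each (i,j), from the 28 conditions:

  R[1]: 0, 1, 1, 1, 1, 1, 1, 1, 1, 1
  R[2]: 0, 1, 1, 1, 1, 1, 1, 2, 2, 2
  R[3]: 0, 1, 1, 1, 1, 1, 1, 2, 2, 3
  R[4]: 1, 2, 2, 2, 2, 2, 2, 3, 3, 4
  R[5]: 1, 2, 2, 2, 2, 2, 3, 4, 4, 5
  R[6]: 1, 2, 2, 2, 3, 3, 4, 5, 5, 6
  R[7]: 1, 2, 3, 3, 4, 4, 5, 6, 6, 7
  R[8]: 1, 2, 3, 4, 5, 5, 6, 7, 7, 8
  R[9]: 1, 2, 3, 4, 5, 5, 6, 7, 8, 9
  R[10]: 1, 2, 3, 4, 5, 6, 7, 8, 9, 10

second differences of R give the permutation w = (2, 8, 10, 1, 7, 5, 3, 4, 9, 6).

D(w) has 21 cells with 6 SE-corners; essential set:

[(3, 1, 0), (3, 7, 1), (3, 9, 2), (5, 6, 2), (6, 4, 2), (9, 6, 5)]
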